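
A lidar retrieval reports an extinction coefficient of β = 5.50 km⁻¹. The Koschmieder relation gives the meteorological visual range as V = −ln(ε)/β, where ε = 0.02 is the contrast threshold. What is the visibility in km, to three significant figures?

V = −ln(0.02) / 5.50 = 3.912 / 5.50 = 0.7113 km.

0.711 km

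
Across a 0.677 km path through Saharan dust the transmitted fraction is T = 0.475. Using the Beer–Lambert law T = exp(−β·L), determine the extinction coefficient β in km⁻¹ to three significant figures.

Beer–Lambert: T = exp(−βL) ⇒ β = −ln(T)/L = −ln(0.475)/0.677 = 0.7444/0.677 = 1.1 km⁻¹.

1.10 km⁻¹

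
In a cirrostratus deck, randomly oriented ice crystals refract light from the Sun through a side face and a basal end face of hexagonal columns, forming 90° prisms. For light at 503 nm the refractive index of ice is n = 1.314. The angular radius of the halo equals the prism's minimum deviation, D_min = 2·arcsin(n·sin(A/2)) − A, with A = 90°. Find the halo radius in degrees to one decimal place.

n·sin(A/2) = 1.314 × sin 45° = 1.314 × 0.7071 = 0.9291.
D_min = 2·arcsin(0.9291) − 90° = 2 × 68.301° − 90° = 46.602°.

46.6°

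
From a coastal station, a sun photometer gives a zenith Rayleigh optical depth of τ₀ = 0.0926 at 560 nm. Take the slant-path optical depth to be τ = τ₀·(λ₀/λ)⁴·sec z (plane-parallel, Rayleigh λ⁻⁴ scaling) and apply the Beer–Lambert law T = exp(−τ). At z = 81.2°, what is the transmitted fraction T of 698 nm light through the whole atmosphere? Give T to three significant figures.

sec 81.2° = 6.5366.
τ = 0.0926 × (560/698)⁴ × 6.5366 = 0.0926 × 0.4143 × 6.5366 = 0.2508.
T = exp(−0.2508) = 0.7782.

0.778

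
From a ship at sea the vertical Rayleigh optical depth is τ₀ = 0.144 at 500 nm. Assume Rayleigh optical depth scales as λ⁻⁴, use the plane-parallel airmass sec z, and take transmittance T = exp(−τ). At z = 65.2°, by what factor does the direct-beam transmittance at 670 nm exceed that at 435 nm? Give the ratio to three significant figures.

1.64

Airmass: sec 65.2° = 2.3841.
τ(670 nm) = 0.144 × (500/670)⁴ × 2.3841 = 0.144 × 0.3102 × 2.3841 = 0.1065.
τ(435 nm) = 0.144 × (500/435)⁴ × 2.3841 = 0.144 × 1.7455 × 2.3841 = 0.5992.
T(670)/T(435) = exp(τ_B − τ_A) = exp(0.4928) = 1.6368.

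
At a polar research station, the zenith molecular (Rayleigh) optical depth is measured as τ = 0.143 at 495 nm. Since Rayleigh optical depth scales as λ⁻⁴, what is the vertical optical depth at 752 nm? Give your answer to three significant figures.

τ(752 nm) = τ(495 nm) × (495/752)⁴ = 0.143 × (0.6582)⁴ = 0.143 × 0.1877 = 0.0268.

0.0268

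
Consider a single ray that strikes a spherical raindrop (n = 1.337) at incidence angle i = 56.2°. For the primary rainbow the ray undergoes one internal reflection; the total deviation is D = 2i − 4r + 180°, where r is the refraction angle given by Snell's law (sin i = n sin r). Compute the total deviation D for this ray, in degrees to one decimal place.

sin r = sin 56.2° / 1.337 = 0.8310/1.337 = 0.6215; r = 38.43°.
D = 2·56.2° − 4·38.43° + 180° = 112.40° − 153.71° + 180° = 138.69°.

138.7°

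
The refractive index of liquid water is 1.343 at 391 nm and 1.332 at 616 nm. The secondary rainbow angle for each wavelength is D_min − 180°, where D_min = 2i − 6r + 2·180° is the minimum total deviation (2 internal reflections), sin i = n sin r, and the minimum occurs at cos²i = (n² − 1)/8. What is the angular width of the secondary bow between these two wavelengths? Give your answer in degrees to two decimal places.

2.85°

At 391 nm (n = 1.343): cos²i = 0.10046 → i = 71.522°, r = 44.928°, D_min = 233.478°, rainbow angle = 53.478°.
At 616 nm (n = 1.332): cos²i = 0.09678 → i = 71.875°, r = 45.520°, D_min = 230.628°, rainbow angle = 50.628°.
Angular width = |53.478° − 50.628°| = 2.849°.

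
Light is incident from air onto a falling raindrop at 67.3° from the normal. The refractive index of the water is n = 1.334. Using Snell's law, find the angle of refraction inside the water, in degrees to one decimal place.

43.8°

Snell: sin θ_r = sin θ_i / n = sin 67.3° / 1.334 = 0.9225 / 1.334 = 0.6916.
θ_r = arcsin(0.6916) = 43.75°.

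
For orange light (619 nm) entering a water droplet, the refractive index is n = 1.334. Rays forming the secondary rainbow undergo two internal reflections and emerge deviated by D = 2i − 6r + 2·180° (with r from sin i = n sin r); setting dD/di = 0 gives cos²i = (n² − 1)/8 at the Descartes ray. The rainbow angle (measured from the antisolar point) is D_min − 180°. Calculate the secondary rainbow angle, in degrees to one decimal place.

cos²i = (1.77956 − 1)/8 = 0.09744; i = arccos(0.31216) = 71.810°.
sin r = sin 71.810°/1.334 = 0.71217; r = 45.411°.
D_min = 2·71.810° − 6·45.411° + 360° = 231.153°.
Rainbow angle = D_min − 180° = 51.153°.

51.2°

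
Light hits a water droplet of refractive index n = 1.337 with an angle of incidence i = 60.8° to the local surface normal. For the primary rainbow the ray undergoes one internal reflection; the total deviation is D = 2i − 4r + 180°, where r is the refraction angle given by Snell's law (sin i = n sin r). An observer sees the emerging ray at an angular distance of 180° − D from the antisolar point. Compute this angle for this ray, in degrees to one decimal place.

41.4°

sin r = sin 60.8° / 1.337 = 0.8729/1.337 = 0.6529; r = 40.76°.
D = 2·60.8° − 4·40.76° + 180° = 121.60° − 163.04° + 180° = 138.56°.
Angle from antisolar point = 180° − D = 41.44°.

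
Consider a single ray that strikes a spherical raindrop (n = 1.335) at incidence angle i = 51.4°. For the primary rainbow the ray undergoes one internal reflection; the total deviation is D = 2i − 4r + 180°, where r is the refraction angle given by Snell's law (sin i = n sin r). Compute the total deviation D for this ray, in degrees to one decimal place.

139.5°

sin r = sin 51.4° / 1.335 = 0.7815/1.335 = 0.5854; r = 35.83°.
D = 2·51.4° − 4·35.83° + 180° = 102.80° − 143.33° + 180° = 139.47°.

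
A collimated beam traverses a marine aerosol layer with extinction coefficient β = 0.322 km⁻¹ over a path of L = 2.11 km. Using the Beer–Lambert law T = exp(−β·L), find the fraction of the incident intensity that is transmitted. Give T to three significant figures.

0.507

τ = β·L = 0.322 × 2.11 = 0.6794.
T = exp(−0.6794) = 0.5069.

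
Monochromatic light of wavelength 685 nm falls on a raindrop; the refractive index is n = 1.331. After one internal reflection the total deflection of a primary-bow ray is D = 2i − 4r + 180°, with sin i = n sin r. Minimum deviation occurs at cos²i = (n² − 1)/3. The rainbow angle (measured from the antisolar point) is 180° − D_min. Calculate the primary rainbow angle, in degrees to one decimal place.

42.4°

cos²i = (1.77156 − 1)/3 = 0.25719; i = arccos(0.50714) = 59.527°.
sin r = sin 59.527°/1.331 = 0.64753; r = 40.356°.
D_min = 2·59.527° − 4·40.356° + 180° = 137.630°.
Rainbow angle = 180° − D_min = 42.370°.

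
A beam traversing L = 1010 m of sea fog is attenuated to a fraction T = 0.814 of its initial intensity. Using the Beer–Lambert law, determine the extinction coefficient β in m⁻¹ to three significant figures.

0.000204 m⁻¹

Beer–Lambert: T = exp(−βL) ⇒ β = −ln(T)/L = −ln(0.814)/1010 = 0.2058/1010 = 0.0002038 m⁻¹.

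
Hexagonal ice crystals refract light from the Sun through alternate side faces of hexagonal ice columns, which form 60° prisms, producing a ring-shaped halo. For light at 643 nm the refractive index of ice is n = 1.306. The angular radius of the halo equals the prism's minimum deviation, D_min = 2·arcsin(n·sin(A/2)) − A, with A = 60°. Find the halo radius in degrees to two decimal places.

21.54°

n·sin(A/2) = 1.306 × sin 30° = 1.306 × 0.5000 = 0.6530.
D_min = 2·arcsin(0.6530) − 60° = 2 × 40.768° − 60° = 21.536°.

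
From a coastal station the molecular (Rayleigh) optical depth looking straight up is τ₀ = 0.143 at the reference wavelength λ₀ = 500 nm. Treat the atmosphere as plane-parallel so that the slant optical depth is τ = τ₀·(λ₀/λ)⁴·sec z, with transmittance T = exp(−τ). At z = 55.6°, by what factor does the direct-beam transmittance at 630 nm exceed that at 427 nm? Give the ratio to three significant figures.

1.46

Airmass: sec 55.6° = 1.7700.
τ(630 nm) = 0.143 × (500/630)⁴ × 1.7700 = 0.143 × 0.3968 × 1.7700 = 0.1004.
τ(427 nm) = 0.143 × (500/427)⁴ × 1.7700 = 0.143 × 1.8800 × 1.7700 = 0.4759.
T(630)/T(427) = exp(τ_B − τ_A) = exp(0.3754) = 1.4556.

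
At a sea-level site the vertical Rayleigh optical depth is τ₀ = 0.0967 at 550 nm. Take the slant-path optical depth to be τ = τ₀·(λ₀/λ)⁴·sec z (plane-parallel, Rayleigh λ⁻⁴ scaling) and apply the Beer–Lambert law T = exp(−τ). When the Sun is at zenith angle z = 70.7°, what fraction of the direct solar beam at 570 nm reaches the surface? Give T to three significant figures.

0.776

sec 70.7° = 3.0256.
τ = 0.0967 × (550/570)⁴ × 3.0256 = 0.0967 × 0.8669 × 3.0256 = 0.2536.
T = exp(−0.2536) = 0.7760.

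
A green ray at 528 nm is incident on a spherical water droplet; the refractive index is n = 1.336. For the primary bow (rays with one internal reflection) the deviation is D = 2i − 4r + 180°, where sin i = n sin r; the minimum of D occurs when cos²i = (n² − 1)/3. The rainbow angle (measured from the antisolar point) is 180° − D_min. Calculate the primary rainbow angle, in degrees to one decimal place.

41.6°

cos²i = (1.78490 − 1)/3 = 0.26163; i = arccos(0.51150) = 59.236°.
sin r = sin 59.236°/1.336 = 0.64318; r = 40.029°.
D_min = 2·59.236° − 4·40.029° + 180° = 138.356°.
Rainbow angle = 180° − D_min = 41.644°.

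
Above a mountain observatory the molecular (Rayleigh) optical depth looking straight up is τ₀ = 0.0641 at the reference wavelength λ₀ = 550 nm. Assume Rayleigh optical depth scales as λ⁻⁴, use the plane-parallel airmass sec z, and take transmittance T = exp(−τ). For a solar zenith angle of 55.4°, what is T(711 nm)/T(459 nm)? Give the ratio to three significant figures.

Airmass: sec 55.4° = 1.7610.
τ(711 nm) = 0.0641 × (550/711)⁴ × 1.7610 = 0.0641 × 0.3581 × 1.7610 = 0.0404.
τ(459 nm) = 0.0641 × (550/459)⁴ × 1.7610 = 0.0641 × 2.0616 × 1.7610 = 0.2327.
T(711)/T(459) = exp(τ_B − τ_A) = exp(0.1923) = 1.2120.

1.21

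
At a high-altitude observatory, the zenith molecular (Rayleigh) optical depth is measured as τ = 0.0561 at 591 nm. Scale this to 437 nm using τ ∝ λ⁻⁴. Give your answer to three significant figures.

0.188

τ(437 nm) = τ(591 nm) × (591/437)⁴ = 0.0561 × (1.3524)⁴ = 0.0561 × 3.3452 = 0.1877.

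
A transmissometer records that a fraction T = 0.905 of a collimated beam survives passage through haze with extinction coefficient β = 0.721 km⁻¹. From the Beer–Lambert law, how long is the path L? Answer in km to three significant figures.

Beer–Lambert: T = exp(−βL) ⇒ L = −ln(T)/β = −ln(0.905)/0.721 = 0.0998/0.721 = 0.1384 km.

0.138 km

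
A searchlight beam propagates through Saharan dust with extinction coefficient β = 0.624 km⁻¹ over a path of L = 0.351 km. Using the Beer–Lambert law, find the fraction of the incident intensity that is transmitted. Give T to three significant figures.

0.803

τ = β·L = 0.624 × 0.351 = 0.2190.
T = exp(−0.2190) = 0.8033.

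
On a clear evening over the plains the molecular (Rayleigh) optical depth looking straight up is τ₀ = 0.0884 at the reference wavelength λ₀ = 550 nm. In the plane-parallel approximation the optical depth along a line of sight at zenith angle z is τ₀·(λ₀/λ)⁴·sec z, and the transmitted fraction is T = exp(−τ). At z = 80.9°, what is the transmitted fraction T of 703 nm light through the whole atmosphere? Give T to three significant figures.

sec 80.9° = 6.3228.
τ = 0.0884 × (550/703)⁴ × 6.3228 = 0.0884 × 0.3747 × 6.3228 = 0.2094.
T = exp(−0.2094) = 0.8111.

0.811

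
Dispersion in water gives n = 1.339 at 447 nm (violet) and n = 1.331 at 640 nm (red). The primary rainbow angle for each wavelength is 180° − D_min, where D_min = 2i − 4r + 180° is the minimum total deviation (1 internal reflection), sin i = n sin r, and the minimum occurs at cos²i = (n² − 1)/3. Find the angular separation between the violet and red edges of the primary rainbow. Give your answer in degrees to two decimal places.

1.16°

At 447 nm (n = 1.339): cos²i = 0.26431 → i = 59.062°, r = 39.834°, D_min = 138.786°, rainbow angle = 41.214°.
At 640 nm (n = 1.331): cos²i = 0.25719 → i = 59.527°, r = 40.356°, D_min = 137.630°, rainbow angle = 42.370°.
Angular width = |41.214° − 42.370°| = 1.156°.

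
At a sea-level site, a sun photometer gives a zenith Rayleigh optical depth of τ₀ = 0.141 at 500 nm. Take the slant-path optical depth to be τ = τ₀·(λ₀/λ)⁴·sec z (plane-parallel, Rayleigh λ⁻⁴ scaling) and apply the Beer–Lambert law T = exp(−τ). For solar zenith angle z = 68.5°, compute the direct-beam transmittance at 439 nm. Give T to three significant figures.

0.523

sec 68.5° = 2.7285.
τ = 0.141 × (500/439)⁴ × 2.7285 = 0.141 × 1.6828 × 2.7285 = 0.6474.
T = exp(−0.6474) = 0.5234.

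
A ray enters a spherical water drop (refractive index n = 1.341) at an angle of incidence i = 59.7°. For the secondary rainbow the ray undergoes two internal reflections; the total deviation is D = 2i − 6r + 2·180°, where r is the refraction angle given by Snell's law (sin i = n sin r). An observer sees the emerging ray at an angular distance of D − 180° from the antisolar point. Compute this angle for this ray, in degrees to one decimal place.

sin r = sin 59.7° / 1.341 = 0.8634/1.341 = 0.6438; r = 40.08°.
D = 2·59.7° − 6·40.08° + 2·180° = 119.40° − 240.47° + 360° = 238.93°.
Angle from antisolar point = D − 180° = 58.93°.

58.9°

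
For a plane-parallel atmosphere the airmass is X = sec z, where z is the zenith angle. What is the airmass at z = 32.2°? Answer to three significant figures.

1.18

X = sec z = 1/cos 32.2° = 1/0.8462 = 1.1818.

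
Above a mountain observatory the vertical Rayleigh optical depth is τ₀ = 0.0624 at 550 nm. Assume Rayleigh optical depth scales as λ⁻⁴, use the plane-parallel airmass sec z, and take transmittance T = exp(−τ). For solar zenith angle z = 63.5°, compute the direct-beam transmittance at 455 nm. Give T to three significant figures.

0.742

sec 63.5° = 2.2412.
τ = 0.0624 × (550/455)⁴ × 2.2412 = 0.0624 × 2.1350 × 2.2412 = 0.2986.
T = exp(−0.2986) = 0.7419.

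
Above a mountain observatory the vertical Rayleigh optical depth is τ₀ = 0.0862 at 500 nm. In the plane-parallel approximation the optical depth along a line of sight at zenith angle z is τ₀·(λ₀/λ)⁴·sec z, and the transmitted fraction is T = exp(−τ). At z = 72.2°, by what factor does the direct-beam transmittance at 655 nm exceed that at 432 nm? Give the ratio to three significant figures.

Airmass: sec 72.2° = 3.2712.
τ(655 nm) = 0.0862 × (500/655)⁴ × 3.2712 = 0.0862 × 0.3396 × 3.2712 = 0.0957.
τ(432 nm) = 0.0862 × (500/432)⁴ × 3.2712 = 0.0862 × 1.7945 × 3.2712 = 0.5060.
T(655)/T(432) = exp(τ_B − τ_A) = exp(0.4103) = 1.5072.

1.51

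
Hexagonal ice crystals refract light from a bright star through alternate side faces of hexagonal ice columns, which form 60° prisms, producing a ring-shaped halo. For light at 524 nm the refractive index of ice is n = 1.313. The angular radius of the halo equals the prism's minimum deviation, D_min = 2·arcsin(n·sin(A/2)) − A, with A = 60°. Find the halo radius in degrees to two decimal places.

22.07°

n·sin(A/2) = 1.313 × sin 30° = 1.313 × 0.5000 = 0.6565.
D_min = 2·arcsin(0.6565) − 60° = 2 × 41.033° − 60° = 22.067°.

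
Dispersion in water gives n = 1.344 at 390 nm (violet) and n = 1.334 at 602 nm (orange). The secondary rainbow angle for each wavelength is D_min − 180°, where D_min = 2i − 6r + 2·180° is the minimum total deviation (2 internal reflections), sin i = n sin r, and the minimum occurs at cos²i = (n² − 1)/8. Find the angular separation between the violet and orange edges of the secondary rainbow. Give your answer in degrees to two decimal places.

At 390 nm (n = 1.344): cos²i = 0.10079 → i = 71.490°, r = 44.874°, D_min = 233.733°, rainbow angle = 53.733°.
At 602 nm (n = 1.334): cos²i = 0.09744 → i = 71.810°, r = 45.411°, D_min = 231.153°, rainbow angle = 51.153°.
Angular width = |53.733° − 51.153°| = 2.580°.

2.58°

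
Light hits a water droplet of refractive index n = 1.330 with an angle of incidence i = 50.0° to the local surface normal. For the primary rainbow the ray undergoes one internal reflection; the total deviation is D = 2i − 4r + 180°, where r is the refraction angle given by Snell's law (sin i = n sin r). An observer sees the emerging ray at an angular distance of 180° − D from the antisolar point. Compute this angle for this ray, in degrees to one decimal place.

40.7°

sin r = sin 50.0° / 1.330 = 0.7660/1.330 = 0.5760; r = 35.17°.
D = 2·50.0° − 4·35.17° + 180° = 100.00° − 140.67° + 180° = 139.33°.
Angle from antisolar point = 180° − D = 40.67°.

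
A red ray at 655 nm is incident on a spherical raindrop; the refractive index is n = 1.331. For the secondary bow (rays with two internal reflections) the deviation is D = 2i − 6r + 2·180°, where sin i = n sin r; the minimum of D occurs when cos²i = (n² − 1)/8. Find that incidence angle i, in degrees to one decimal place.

71.9°

cos²i = (1.331² − 1)/8 = (1.77156 − 1)/8 = 0.09645.
cos i = 0.31056, so i = 71.907°.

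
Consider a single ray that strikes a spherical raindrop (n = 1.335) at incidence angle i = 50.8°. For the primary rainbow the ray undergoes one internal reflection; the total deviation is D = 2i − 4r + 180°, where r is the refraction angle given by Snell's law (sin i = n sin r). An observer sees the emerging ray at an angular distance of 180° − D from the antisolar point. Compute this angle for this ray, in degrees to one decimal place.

40.3°

sin r = sin 50.8° / 1.335 = 0.7749/1.335 = 0.5805; r = 35.48°.
D = 2·50.8° − 4·35.48° + 180° = 101.60° − 141.94° + 180° = 139.66°.
Angle from antisolar point = 180° − D = 40.34°.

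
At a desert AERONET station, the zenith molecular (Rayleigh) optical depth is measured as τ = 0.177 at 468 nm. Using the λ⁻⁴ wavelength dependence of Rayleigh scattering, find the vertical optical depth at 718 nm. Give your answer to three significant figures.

τ(718 nm) = τ(468 nm) × (468/718)⁴ = 0.177 × (0.6518)⁴ = 0.177 × 0.1805 = 0.0319.

0.0319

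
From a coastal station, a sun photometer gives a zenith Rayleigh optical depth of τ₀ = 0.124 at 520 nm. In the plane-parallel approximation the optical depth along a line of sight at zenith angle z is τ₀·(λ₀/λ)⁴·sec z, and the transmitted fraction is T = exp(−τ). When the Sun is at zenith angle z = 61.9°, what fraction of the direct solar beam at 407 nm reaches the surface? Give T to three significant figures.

sec 61.9° = 2.1231.
τ = 0.124 × (520/407)⁴ × 2.1231 = 0.124 × 2.6646 × 2.1231 = 0.7015.
T = exp(−0.7015) = 0.4958.

0.496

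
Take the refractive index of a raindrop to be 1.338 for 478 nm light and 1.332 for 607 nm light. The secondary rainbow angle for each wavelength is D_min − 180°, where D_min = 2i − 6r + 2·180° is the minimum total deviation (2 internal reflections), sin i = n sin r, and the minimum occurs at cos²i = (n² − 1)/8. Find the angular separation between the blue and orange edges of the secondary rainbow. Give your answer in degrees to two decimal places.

At 478 nm (n = 1.338): cos²i = 0.09878 → i = 71.682°, r = 45.195°, D_min = 232.193°, rainbow angle = 52.193°.
At 607 nm (n = 1.332): cos²i = 0.09678 → i = 71.875°, r = 45.520°, D_min = 230.628°, rainbow angle = 50.628°.
Angular width = |52.193° − 50.628°| = 1.564°.

1.56°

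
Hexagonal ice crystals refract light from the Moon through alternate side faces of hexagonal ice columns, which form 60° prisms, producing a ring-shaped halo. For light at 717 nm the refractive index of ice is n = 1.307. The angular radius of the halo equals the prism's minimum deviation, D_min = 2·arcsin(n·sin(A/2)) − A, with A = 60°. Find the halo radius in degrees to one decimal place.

n·sin(A/2) = 1.307 × sin 30° = 1.307 × 0.5000 = 0.6535.
D_min = 2·arcsin(0.6535) − 60° = 2 × 40.806° − 60° = 21.612°.

21.6°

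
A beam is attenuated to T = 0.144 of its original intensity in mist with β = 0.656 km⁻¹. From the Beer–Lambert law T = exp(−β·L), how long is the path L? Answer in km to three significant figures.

Beer–Lambert: T = exp(−βL) ⇒ L = −ln(T)/β = −ln(0.144)/0.656 = 1.9379/0.656 = 2.954 km.

2.95 km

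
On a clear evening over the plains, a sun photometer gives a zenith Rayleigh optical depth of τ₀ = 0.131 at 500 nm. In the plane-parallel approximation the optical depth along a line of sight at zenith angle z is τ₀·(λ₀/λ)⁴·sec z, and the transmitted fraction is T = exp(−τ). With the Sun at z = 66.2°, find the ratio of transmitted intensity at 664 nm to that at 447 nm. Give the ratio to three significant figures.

Airmass: sec 66.2° = 2.4780.
τ(664 nm) = 0.131 × (500/664)⁴ × 2.4780 = 0.131 × 0.3215 × 2.4780 = 0.1044.
τ(447 nm) = 0.131 × (500/447)⁴ × 2.4780 = 0.131 × 1.5655 × 2.4780 = 0.5082.
T(664)/T(447) = exp(τ_B − τ_A) = exp(0.4038) = 1.4975.

1.50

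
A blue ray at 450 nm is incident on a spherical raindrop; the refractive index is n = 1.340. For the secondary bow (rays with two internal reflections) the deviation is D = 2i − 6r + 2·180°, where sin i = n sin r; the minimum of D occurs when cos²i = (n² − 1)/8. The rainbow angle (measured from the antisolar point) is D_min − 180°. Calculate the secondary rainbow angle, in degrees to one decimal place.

cos²i = (1.79560 − 1)/8 = 0.09945; i = arccos(0.31536) = 71.618°.
sin r = sin 71.618°/1.340 = 0.70819; r = 45.088°.
D_min = 2·71.618° − 6·45.088° + 360° = 232.709°.
Rainbow angle = D_min − 180° = 52.709°.

52.7°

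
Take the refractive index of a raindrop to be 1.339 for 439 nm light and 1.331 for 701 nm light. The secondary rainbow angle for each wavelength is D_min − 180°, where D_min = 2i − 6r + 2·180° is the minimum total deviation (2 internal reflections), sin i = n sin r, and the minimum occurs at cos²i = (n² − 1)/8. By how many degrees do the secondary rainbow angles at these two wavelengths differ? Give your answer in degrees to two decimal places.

2.09°

At 439 nm (n = 1.339): cos²i = 0.09912 → i = 71.650°, r = 45.141°, D_min = 232.451°, rainbow angle = 52.451°.
At 701 nm (n = 1.331): cos²i = 0.09645 → i = 71.907°, r = 45.575°, D_min = 230.365°, rainbow angle = 50.365°.
Angular width = |52.451° − 50.365°| = 2.086°.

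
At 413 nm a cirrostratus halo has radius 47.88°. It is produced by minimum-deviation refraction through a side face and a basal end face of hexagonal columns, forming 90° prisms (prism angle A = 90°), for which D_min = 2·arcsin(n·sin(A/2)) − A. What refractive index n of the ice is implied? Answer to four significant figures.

1.320

Rearranging: n = sin((D_min + A)/2) / sin(A/2).
(D_min + A)/2 = (47.88° + 90°)/2 = 68.940°.
n = sin 68.940° / sin 45° = 0.9332 / 0.7071 = 1.3198.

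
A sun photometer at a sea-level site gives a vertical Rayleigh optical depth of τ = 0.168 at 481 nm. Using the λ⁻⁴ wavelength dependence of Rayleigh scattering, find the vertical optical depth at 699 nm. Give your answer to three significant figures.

0.0377

τ(699 nm) = τ(481 nm) × (481/699)⁴ = 0.168 × (0.6881)⁴ = 0.168 × 0.2242 = 0.0377.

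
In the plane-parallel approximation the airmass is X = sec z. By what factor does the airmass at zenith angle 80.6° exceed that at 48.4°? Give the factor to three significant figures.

X(80.6°)/X(48.4°) = sec 80.6° / sec 48.4° = cos 48.4° / cos 80.6° = 0.6639/0.1633 = 4.0650.

4.07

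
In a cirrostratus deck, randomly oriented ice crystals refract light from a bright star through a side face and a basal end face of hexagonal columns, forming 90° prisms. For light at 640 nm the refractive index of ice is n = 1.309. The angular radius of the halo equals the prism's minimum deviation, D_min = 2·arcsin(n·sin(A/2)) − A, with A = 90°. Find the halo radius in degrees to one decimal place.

n·sin(A/2) = 1.309 × sin 45° = 1.309 × 0.7071 = 0.9256.
D_min = 2·arcsin(0.9256) − 90° = 2 × 67.759° − 90° = 45.519°.

45.5°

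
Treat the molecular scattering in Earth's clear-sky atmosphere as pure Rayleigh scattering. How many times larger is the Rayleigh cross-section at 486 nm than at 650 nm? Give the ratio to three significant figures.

3.20

Rayleigh scattering ∝ λ⁻⁴, so the ratio of coefficients is the inverse fourth power of the wavelength ratio.
σ(486)/σ(650) = (650/486)⁴ = (1.3374)⁴ = 3.2.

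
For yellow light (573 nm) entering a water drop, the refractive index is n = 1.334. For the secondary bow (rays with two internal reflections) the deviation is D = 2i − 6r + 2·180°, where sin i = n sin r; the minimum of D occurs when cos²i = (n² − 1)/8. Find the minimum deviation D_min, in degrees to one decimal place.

231.2°

cos²i = (1.77956 − 1)/8 = 0.09744; i = arccos(0.31216) = 71.810°.
sin r = sin 71.810°/1.334 = 0.71217; r = 45.411°.
D_min = 2·71.810° − 6·45.411° + 360° = 231.153°.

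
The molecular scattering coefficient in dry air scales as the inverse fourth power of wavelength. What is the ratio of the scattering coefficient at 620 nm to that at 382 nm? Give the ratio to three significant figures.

Rayleigh scattering ∝ λ⁻⁴, so the ratio of coefficients is the inverse fourth power of the wavelength ratio.
σ(620)/σ(382) = (382/620)⁴ = (0.6161)⁴ = 0.1441.

0.144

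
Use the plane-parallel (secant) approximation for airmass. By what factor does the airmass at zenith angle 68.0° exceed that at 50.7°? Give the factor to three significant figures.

1.69

X(68.0°)/X(50.7°) = sec 68.0° / sec 50.7° = cos 50.7° / cos 68.0° = 0.6334/0.3746 = 1.6908.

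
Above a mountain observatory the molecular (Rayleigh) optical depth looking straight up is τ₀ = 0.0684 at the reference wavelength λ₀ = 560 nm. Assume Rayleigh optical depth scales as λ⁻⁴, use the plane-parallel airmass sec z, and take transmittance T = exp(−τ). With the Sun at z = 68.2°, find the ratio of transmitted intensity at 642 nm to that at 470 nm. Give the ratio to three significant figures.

1.30

Airmass: sec 68.2° = 2.6927.
τ(642 nm) = 0.0684 × (560/642)⁴ × 2.6927 = 0.0684 × 0.5789 × 2.6927 = 0.1066.
τ(470 nm) = 0.0684 × (560/470)⁴ × 2.6927 = 0.0684 × 2.0154 × 2.6927 = 0.3712.
T(642)/T(470) = exp(τ_B − τ_A) = exp(0.2646) = 1.3029.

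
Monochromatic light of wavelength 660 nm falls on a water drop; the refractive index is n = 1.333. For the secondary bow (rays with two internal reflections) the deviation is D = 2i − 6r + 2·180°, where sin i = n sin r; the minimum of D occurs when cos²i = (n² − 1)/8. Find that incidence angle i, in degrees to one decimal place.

71.8°

cos²i = (1.333² − 1)/8 = (1.77689 − 1)/8 = 0.09711.
cos i = 0.31163, so i = 71.843°.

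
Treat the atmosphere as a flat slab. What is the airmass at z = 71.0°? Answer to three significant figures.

X = sec z = 1/cos 71.0° = 1/0.3256 = 3.0716.

3.07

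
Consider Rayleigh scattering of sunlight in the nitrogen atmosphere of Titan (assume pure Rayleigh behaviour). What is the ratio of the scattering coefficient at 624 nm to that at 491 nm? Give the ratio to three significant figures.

0.383

Rayleigh scattering ∝ λ⁻⁴, so the ratio of coefficients is the inverse fourth power of the wavelength ratio.
σ(624)/σ(491) = (491/624)⁴ = (0.7869)⁴ = 0.3833.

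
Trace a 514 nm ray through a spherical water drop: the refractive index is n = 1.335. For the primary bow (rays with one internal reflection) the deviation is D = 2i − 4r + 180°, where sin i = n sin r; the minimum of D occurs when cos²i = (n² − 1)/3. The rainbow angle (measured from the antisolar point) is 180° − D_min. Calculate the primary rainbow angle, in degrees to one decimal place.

41.8°

cos²i = (1.78222 − 1)/3 = 0.26074; i = arccos(0.51063) = 59.294°.
sin r = sin 59.294°/1.335 = 0.64405; r = 40.094°.
D_min = 2·59.294° − 4·40.094° + 180° = 138.212°.
Rainbow angle = 180° − D_min = 41.788°.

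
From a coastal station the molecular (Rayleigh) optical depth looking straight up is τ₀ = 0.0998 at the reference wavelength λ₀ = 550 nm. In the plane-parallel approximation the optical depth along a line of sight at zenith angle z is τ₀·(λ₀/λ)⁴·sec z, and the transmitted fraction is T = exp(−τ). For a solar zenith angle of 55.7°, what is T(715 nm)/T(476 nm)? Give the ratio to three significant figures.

1.29

Airmass: sec 55.7° = 1.7745.
τ(715 nm) = 0.0998 × (550/715)⁴ × 1.7745 = 0.0998 × 0.3501 × 1.7745 = 0.0620.
τ(476 nm) = 0.0998 × (550/476)⁴ × 1.7745 = 0.0998 × 1.7825 × 1.7745 = 0.3157.
T(715)/T(476) = exp(τ_B − τ_A) = exp(0.2537) = 1.2887.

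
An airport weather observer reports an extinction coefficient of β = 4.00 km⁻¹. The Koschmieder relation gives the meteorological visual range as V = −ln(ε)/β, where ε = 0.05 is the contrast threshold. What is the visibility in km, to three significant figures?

V = −ln(0.05) / 4.00 = 2.996 / 4.00 = 0.7489 km.

0.749 km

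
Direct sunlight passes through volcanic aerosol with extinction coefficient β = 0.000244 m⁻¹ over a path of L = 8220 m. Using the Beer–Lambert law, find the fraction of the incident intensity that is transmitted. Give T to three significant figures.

τ = β·L = 0.000244 × 8220 = 2.0057.
T = exp(−2.0057) = 0.1346.

0.135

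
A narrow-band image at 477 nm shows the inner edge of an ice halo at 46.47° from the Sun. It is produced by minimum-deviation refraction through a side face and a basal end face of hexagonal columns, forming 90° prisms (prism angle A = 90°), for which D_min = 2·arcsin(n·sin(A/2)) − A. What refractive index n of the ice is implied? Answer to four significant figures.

1.313

Rearranging: n = sin((D_min + A)/2) / sin(A/2).
(D_min + A)/2 = (46.47° + 90°)/2 = 68.235°.
n = sin 68.235° / sin 45° = 0.9287 / 0.7071 = 1.3134.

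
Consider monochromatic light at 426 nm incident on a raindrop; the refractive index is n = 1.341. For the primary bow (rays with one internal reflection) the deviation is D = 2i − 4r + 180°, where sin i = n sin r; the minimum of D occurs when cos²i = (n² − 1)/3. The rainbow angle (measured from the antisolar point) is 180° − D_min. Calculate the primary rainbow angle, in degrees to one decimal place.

40.9°

cos²i = (1.79828 − 1)/3 = 0.26609; i = arccos(0.51584) = 58.946°.
sin r = sin 58.946°/1.341 = 0.63884; r = 39.705°.
D_min = 2·58.946° − 4·39.705° + 180° = 139.071°.
Rainbow angle = 180° − D_min = 40.929°.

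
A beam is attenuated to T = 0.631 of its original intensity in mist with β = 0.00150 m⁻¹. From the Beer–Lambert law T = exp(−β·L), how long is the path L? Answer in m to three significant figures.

Beer–Lambert: T = exp(−βL) ⇒ L = −ln(T)/β = −ln(0.631)/0.00150 = 0.4604/0.00150 = 307 m.

307 m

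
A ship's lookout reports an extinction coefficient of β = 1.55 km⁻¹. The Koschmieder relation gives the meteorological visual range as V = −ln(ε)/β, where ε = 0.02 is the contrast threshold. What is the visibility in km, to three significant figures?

2.52 km

V = −ln(0.02) / 1.55 = 3.912 / 1.55 = 2.5239 km.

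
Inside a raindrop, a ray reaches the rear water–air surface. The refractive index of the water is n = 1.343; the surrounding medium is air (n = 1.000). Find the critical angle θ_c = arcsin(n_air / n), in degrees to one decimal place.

48.1°

sin θ_c = n_air / n = 1.000 / 1.343 = 0.7446.
θ_c = arcsin(0.7446) = 48.12°.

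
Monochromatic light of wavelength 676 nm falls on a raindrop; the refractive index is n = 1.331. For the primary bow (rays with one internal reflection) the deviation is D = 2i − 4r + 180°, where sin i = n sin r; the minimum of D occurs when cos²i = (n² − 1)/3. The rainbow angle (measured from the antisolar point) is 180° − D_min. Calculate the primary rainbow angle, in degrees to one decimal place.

42.4°

cos²i = (1.77156 − 1)/3 = 0.25719; i = arccos(0.50714) = 59.527°.
sin r = sin 59.527°/1.331 = 0.64753; r = 40.356°.
D_min = 2·59.527° − 4·40.356° + 180° = 137.630°.
Rainbow angle = 180° − D_min = 42.370°.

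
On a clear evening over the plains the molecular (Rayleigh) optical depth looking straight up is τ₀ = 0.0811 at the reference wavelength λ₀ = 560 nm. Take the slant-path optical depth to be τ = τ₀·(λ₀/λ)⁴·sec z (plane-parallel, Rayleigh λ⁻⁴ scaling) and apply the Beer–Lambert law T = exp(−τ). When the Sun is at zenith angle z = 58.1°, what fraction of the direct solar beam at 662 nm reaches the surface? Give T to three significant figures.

0.924

sec 58.1° = 1.8924.
τ = 0.0811 × (560/662)⁴ × 1.8924 = 0.0811 × 0.5121 × 1.8924 = 0.0786.
T = exp(−0.0786) = 0.9244.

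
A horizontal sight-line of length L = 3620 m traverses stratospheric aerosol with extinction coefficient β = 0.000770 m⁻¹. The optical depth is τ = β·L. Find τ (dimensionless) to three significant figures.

2.79

τ = β·L = 0.000770 × 3620 = 2.7874.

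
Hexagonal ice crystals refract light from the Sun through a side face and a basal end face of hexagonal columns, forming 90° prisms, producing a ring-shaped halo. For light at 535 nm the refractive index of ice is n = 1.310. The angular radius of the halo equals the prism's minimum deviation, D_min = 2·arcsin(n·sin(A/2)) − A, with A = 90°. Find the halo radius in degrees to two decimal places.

n·sin(A/2) = 1.310 × sin 45° = 1.310 × 0.7071 = 0.9263.
D_min = 2·arcsin(0.9263) − 90° = 2 × 67.867° − 90° = 45.733°.

45.73°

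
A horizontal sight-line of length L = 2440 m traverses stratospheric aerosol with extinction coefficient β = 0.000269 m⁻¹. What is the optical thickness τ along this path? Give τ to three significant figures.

0.656

τ = β·L = 0.000269 × 2440 = 0.6564.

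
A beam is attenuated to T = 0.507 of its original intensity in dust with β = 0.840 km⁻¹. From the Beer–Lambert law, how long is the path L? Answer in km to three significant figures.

0.809 km

Beer–Lambert: T = exp(−βL) ⇒ L = −ln(T)/β = −ln(0.507)/0.840 = 0.6792/0.840 = 0.8086 km.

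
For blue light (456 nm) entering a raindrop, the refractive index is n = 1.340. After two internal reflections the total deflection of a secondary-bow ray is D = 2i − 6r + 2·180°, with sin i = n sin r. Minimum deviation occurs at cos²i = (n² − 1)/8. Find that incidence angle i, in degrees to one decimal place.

cos²i = (1.340² − 1)/8 = (1.79560 − 1)/8 = 0.09945.
cos i = 0.31536, so i = 71.618°.

71.6°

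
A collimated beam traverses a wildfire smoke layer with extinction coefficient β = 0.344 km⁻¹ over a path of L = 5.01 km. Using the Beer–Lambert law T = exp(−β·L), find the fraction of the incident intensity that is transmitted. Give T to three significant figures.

τ = β·L = 0.344 × 5.01 = 1.7234.
T = exp(−1.7234) = 0.1785.

0.178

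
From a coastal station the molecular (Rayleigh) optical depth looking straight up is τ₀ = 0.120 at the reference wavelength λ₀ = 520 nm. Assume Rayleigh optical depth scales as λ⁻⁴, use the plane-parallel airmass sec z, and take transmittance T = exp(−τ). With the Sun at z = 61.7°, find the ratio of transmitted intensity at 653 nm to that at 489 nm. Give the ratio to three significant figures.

1.25

Airmass: sec 61.7° = 2.1093.
τ(653 nm) = 0.120 × (520/653)⁴ × 2.1093 = 0.120 × 0.4021 × 2.1093 = 0.1018.
τ(489 nm) = 0.120 × (520/489)⁴ × 2.1093 = 0.120 × 1.2787 × 2.1093 = 0.3237.
T(653)/T(489) = exp(τ_B − τ_A) = exp(0.2219) = 1.2484.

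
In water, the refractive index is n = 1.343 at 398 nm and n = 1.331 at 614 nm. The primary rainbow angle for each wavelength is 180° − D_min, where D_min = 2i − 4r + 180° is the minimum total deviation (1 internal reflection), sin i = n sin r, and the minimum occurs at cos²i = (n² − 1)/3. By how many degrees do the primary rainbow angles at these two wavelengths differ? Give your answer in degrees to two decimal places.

1.72°

At 398 nm (n = 1.343): cos²i = 0.26788 → i = 58.830°, r = 39.577°, D_min = 139.354°, rainbow angle = 40.646°.
At 614 nm (n = 1.331): cos²i = 0.25719 → i = 59.527°, r = 40.356°, D_min = 137.630°, rainbow angle = 42.370°.
Angular width = |40.646° − 42.370°| = 1.724°.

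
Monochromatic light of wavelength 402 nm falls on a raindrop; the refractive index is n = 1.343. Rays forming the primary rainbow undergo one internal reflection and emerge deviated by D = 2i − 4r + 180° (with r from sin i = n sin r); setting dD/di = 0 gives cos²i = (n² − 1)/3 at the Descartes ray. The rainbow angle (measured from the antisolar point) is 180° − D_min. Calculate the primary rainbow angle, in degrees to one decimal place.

40.6°

cos²i = (1.80365 − 1)/3 = 0.26788; i = arccos(0.51757) = 58.830°.
sin r = sin 58.830°/1.343 = 0.63711; r = 39.577°.
D_min = 2·58.830° − 4·39.577° + 180° = 139.354°.
Rainbow angle = 180° − D_min = 40.646°.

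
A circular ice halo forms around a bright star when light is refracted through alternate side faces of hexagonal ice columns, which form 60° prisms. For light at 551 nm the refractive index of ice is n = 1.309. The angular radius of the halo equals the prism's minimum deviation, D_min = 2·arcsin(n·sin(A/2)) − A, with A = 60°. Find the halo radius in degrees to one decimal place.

21.8°

n·sin(A/2) = 1.309 × sin 30° = 1.309 × 0.5000 = 0.6545.
D_min = 2·arcsin(0.6545) − 60° = 2 × 40.882° − 60° = 21.763°.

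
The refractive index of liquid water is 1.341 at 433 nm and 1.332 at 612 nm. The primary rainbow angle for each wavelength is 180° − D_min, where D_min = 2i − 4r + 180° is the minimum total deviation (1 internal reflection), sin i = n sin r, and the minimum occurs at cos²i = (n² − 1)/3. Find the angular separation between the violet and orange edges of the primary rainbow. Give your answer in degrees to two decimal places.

1.29°

At 433 nm (n = 1.341): cos²i = 0.26609 → i = 58.946°, r = 39.705°, D_min = 139.071°, rainbow angle = 40.929°.
At 612 nm (n = 1.332): cos²i = 0.25807 → i = 59.469°, r = 40.290°, D_min = 137.776°, rainbow angle = 42.224°.
Angular width = |40.929° − 42.224°| = 1.295°.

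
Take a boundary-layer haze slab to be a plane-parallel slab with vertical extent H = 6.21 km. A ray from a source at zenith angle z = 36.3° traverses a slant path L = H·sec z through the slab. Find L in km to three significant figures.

7.71 km

sec z = 1/cos 36.3° = 1.2408.
L = 6.21 × 1.2408 = 7.705 km.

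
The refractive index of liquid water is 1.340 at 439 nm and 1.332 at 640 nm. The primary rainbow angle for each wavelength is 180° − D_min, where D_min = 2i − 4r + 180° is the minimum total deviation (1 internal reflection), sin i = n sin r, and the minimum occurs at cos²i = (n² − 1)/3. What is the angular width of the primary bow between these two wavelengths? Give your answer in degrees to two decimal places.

At 439 nm (n = 1.340): cos²i = 0.26520 → i = 59.004°, r = 39.770°, D_min = 138.929°, rainbow angle = 41.071°.
At 640 nm (n = 1.332): cos²i = 0.25807 → i = 59.469°, r = 40.290°, D_min = 137.776°, rainbow angle = 42.224°.
Angular width = |41.071° − 42.224°| = 1.153°.

1.15°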